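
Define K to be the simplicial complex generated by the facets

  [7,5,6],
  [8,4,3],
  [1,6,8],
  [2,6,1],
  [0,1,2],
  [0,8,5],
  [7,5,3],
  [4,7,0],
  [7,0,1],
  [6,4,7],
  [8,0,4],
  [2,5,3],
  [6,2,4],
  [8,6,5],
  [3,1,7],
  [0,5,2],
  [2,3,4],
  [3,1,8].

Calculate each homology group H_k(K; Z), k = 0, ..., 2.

Take the total order 0 < 1 < 2 < 3 < 4 < 5 < 6 < 7 < 8 on the vertex set. Then K (dimension 2) consists of the simplices:

  0-simplices (9): [0], [1], [2], [3], [4], [5], [6], [7], [8]
  1-simplices (27): (27 of them)
  2-simplices (18): [0,1,2], [0,1,7], [0,2,5], [0,4,7], [0,4,8], [0,5,8], [1,2,6], [1,3,7], [1,3,8], [1,6,8], [2,3,4], [2,3,5], [2,4,6], [3,4,8], [3,5,7], [4,6,7], [5,6,7], [5,6,8]

so the chain groups are C_0 ≅ Z^9, C_1 ≅ Z^27, C_2 ≅ Z^18.

∂_1: C_1 → C_0 is given by ∂[p,q] = [q] − [p].
This gives a 9×27 integer matrix of rank 8; reducing to Smith normal form yields diagonal entries (1,1,1,1,1,1,1,1).

∂_2: C_2 → C_1 maps a triangle to the signed sum of its edges. For instance
  ∂[0,1,2] = [1,2] − [0,2] + [0,1],
  ∂[0,4,7] = [4,7] − [0,7] + [0,4].
The 27×18 boundary matrix has rank 17 and Smith normal form diag(1,1,1,1,1,1,1,1,1,1,1,1,1,1,1,1,1).

From H_k ≅ ker(∂_k) / im(∂_{k+1}) we obtain:

  H_0: rank C_0 − rank ∂_1 = 9 − 8 = 1, and the invariant factors of ∂_1 are all 1, so H_0 = Z.
  H_1: rank ker ∂_1 − rank ∂_2 = (27 − 8) − 17 = 2, and the invariant factors of ∂_2 are all 1, so H_1 = Z^2.
  H_2: rank ker ∂_2 − rank ∂_3 = (18 − 17) − 0 = 1, and there is no ∂_3, so H_2 = Z.

H_0 = Z,  H_1 = Z^2,  H_2 = Z.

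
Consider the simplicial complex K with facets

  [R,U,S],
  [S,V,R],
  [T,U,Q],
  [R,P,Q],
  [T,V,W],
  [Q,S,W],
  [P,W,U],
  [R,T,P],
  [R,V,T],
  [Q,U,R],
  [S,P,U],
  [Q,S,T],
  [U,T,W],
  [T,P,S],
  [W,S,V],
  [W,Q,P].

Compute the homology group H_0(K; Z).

We work with the vertex ordering P < Q < R < S < T < U < V < W. The simplices of K, each written with vertices in increasing order, are:

  0-simplices (8): P, Q, R, S, T, U, V, W
  1-simplices (24): PQ, PR, PS, PT, PU, PW, QR, QS, QT, QU, QW, RS, RT, RU, RV, ST, SU, SV, SW, TU, TV, TW, UW, VW
  2-simplices (16): PQR, PQW, PRT, PST, PSU, PUW, QRU, QST, QSW, QTU, RSU, RSV, RTV, SVW, TUW, TVW

Hence C_0 ≅ Z^8, C_1 ≅ Z^24, C_2 ≅ Z^16.

The boundary map ∂_1: C_1 → C_0 is given by ∂[p,q] = [q] − [p].
This gives a 8×24 integer matrix of rank 7; reducing to Smith normal form yields diagonal entries (1,1,1,1,1,1,1).

The boundary map ∂_2: C_2 → C_1 sends each 2-simplex [p,q,r] to [q,r] − [p,r] + [p,q]. For instance
  ∂RSV = SV − RV + RS,
  ∂QST = ST − QT + QS.
The resulting 24×16 matrix has rank 15, and its Smith normal form has invariant factors (1,1,1,1,1,1,1,1,1,1,1,1,1,1,1).

Computing H_k = (kernel of ∂_k) / (image of ∂_{k+1}):

  H_0: rank C_0 − rank ∂_1 = 8 − 7 = 1, and the invariant factors of ∂_1 are all 1, so H_0 ≅ Z.

(K is a triangulation of the torus T^2.)

H_0 = Z.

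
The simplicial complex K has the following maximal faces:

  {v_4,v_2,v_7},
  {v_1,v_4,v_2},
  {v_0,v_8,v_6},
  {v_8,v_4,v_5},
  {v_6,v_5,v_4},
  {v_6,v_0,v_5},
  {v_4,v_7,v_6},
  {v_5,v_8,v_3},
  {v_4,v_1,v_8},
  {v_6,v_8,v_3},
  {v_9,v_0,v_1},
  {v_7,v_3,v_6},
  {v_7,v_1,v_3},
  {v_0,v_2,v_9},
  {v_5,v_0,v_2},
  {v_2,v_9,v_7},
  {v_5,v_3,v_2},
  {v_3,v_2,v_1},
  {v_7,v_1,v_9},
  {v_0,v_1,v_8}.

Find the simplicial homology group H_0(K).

We work with the vertex ordering v_0 < v_1 < v_2 < v_3 < v_4 < v_5 < v_6 < v_7 < v_8 < v_9. The simplices of K, each written with vertices in increasing order, are:

  0-simplices (10): [v_0], [v_1], [v_2], [v_3], [v_4], [v_5], [v_6], [v_7], [v_8], [v_9]
  1-simplices (30): (30 of them)
  2-simplices (20): (20 of them)

giving chain groups C_0 ≅ Z^10, C_1 ≅ Z^30, C_2 ≅ Z^20.

Boundary ∂_1: C_1 → C_0 is given by ∂[p,q] = [q] − [p]. For instance
  ∂[v_0,v_2] = [v_2] − [v_0].
The resulting 10×30 matrix has rank 9, and its Smith normal form has invariant factors (1,1,1,1,1,1,1,1,1).

Boundary ∂_2: C_2 → C_1 sends each 2-simplex [p,q,r] to [q,r] − [p,r] + [p,q]. For instance
  ∂[v_2,v_4,v_7] = [v_4,v_7] − [v_2,v_7] + [v_2,v_4],
  ∂[v_4,v_5,v_6] = [v_5,v_6] − [v_4,v_6] + [v_4,v_5].
The 30×20 boundary matrix has rank 20 and Smith normal form diag(1,1,1,1,1,1,1,1,1,1,1,1,1,1,1,1,1,1,1,2).

From H_k ≅ ker(∂_k) / im(∂_{k+1}) we obtain:

  H_0: rank C_0 − rank ∂_1 = 10 − 9 = 1, and the invariant factors of ∂_1 are all 1, so H_0 = Z.

H_0 ≅ Z.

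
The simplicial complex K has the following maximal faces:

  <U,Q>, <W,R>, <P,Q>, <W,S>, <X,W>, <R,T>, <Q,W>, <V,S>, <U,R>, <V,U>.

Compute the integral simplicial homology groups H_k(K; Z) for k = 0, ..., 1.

H_0 = Z,  H_1 = Z^2.

Fix the vertex order P < Q < R < S < T < U < V < W < X and write every simplex with vertices in increasing order. Then dim K = 1 and the simplices of K are:

  0-simplices (9): P, Q, R, S, T, U, V, W, X
  1-simplices (10): PQ, QU, QW, RT, RU, RW, SV, SW, UV, WX

giving chain groups C_0 ≅ Z^9, C_1 ≅ Z^10.

The boundary map ∂_1: C_1 → C_0 is given by ∂[p,q] = [q] − [p].
The resulting 9×10 matrix has rank 8, and its Smith normal form has invariant factors (1,1,1,1,1,1,1,1).

Computing H_k = (kernel of ∂_k) / (image of ∂_{k+1}):

  H_0: rank C_0 − rank ∂_1 = 9 − 8 = 1, and the invariant factors of ∂_1 are all 1, so H_0 ≅ Z.
  H_1: rank ker ∂_1 − rank ∂_2 = (10 − 8) − 0 = 2, and there is no ∂_2, so H_1 ≅ Z^2.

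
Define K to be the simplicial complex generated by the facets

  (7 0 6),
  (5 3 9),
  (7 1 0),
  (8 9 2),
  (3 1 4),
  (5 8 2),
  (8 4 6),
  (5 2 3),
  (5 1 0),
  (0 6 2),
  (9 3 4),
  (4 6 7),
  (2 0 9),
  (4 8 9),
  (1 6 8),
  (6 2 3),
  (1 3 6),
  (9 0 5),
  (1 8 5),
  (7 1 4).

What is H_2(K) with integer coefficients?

We work with the vertex ordering 0 < 1 < 2 < 3 < 4 < 5 < 6 < 7 < 8 < 9. The simplices of K, each written with vertices in increasing order, are:

  0-simplices (10): [0], [1], [2], [3], [4], [5], [6], [7], [8], [9]
  1-simplices (30): (30 of them)
  2-simplices (20): (20 of them)

giving chain groups C_0 ≅ Z^10, C_1 ≅ Z^30, C_2 ≅ Z^20.

Boundary ∂_1: C_1 → C_0 maps an edge to its endpoints' difference, ∂[p,q] = q − p.
As a 10×30 matrix over Z this has rank 9, with invariant factors (1,1,1,1,1,1,1,1,1).

The boundary map ∂_2: C_2 → C_1 sends each 2-simplex [p,q,r] to [q,r] − [p,r] + [p,q]. For instance
  ∂[1,5,8] = [5,8] − [1,8] + [1,5],
  ∂[1,4,7] = [4,7] − [1,7] + [1,4].
As a 30×20 matrix over Z this has rank 20, with invariant factors (1,1,1,1,1,1,1,1,1,1,1,1,1,1,1,1,1,1,1,2).

Computing H_k = (kernel of ∂_k) / (image of ∂_{k+1}):

  H_2: rank ker ∂_2 − rank ∂_3 = (20 − 20) − 0 = 0, and there is no ∂_3, so H_2 = 0.

H_2 = 0.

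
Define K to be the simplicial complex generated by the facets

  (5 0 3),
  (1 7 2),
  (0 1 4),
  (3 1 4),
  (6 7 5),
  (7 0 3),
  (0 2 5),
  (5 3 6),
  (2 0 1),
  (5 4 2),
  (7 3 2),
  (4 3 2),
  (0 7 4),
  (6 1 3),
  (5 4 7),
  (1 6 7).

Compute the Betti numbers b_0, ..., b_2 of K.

b_0 = 1, b_1 = 2, b_2 = 1.

Fix the vertex order 0 < 1 < 2 < 3 < 4 < 5 < 6 < 7 and write every simplex with vertices in increasing order. Then dim K = 2 and the simplices of K are:

  0-simplices (8): [0], [1], [2], [3], [4], [5], [6], [7]
  1-simplices (24): (24 of them)
  2-simplices (16): [0,1,2], [0,1,4], [0,2,5], [0,3,5], [0,3,7], [0,4,7], [1,2,7], [1,3,4], [1,3,6], [1,6,7], [2,3,4], [2,3,7], [2,4,5], [3,5,6], [4,5,7], [5,6,7]

Hence C_0 ≅ Z^8, C_1 ≅ Z^24, C_2 ≅ Z^16.

The boundary map ∂_1: C_1 → C_0 is given by ∂[p,q] = [q] − [p].
This gives a 8×24 integer matrix of rank 7; reducing to Smith normal form yields diagonal entries (1,1,1,1,1,1,1).

∂_2: C_2 → C_1 maps a triangle to the signed sum of its edges. For instance
  ∂[2,3,7] = [3,7] − [2,7] + [2,3],
  ∂[1,3,4] = [3,4] − [1,4] + [1,3].
The 24×16 boundary matrix has rank 15 and Smith normal form diag(1,1,1,1,1,1,1,1,1,1,1,1,1,1,1).

Now H_k = ker ∂_k / im ∂_{k+1}, so:

  H_0: rank C_0 − rank ∂_1 = 8 − 7 = 1, and the invariant factors of ∂_1 are all 1, so H_0 = Z.
  H_1: rank ker ∂_1 − rank ∂_2 = (24 − 7) − 15 = 2, and the invariant factors of ∂_2 are all 1, so H_1 = Z^2.
  H_2: rank ker ∂_2 − rank ∂_3 = (16 − 15) − 0 = 1, and there is no ∂_3, so H_2 = Z.

As a check, the Euler characteristic is 8 − 24 + 16 = 0, which agrees with 1 − 2 + 1 = 0.

Hence the Betti numbers are b_0 = 1, b_1 = 2, b_2 = 1.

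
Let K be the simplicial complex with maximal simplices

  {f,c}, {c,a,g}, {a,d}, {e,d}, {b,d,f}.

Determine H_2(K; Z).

K has 7 vertices, 9 edges, 2 triangles.
rank ∂_2 = 2, rank ∂_3 = 0 ⇒ b_2 = 2 − 2 − 0 = 0. So H_2 ≅ 0.

H_2 = 0.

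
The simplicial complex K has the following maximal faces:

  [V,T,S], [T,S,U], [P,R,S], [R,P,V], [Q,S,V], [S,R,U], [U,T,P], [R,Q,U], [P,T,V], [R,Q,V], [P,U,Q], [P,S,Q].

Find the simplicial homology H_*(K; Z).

H_0 = Z,  H_1 = Z/2,  H_2 = 0.

K has 7 vertices, 18 edges, 12 triangles.
rank ∂_0 = 0, rank ∂_1 = 6 ⇒ b_0 = 7 − 0 − 6 = 1; all invariant factors of ∂_1 are 1 so no torsion. So H_0 = Z.
rank ∂_1 = 6, rank ∂_2 = 12 ⇒ b_1 = 18 − 6 − 12 = 0; ∂_2 has invariant factor(s) [2] giving torsion. So H_1 = Z/2.
rank ∂_2 = 12, rank ∂_3 = 0 ⇒ b_2 = 12 − 12 − 0 = 0. So H_2 = 0.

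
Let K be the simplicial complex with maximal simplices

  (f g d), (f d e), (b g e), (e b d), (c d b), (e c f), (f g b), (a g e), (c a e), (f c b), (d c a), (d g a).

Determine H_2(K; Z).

H_2 ≅ 0.

Order the vertices as a < b < c < d < e < f < g. Listing each simplex with vertices in this order, K has dimension 2 with simplices:

  0-simplices (7): a, b, c, d, e, f, g
  1-simplices (18): ac, ad, ae, ag, bc, bd, be, bf, bg, cd, ce, cf, de, df, dg, ef, eg, fg
  2-simplices (12): acd, ace, adg, aeg, bcd, bcf, bde, beg, bfg, cef, def, dfg

giving chain groups C_0 ≅ Z^7, C_1 ≅ Z^18, C_2 ≅ Z^12.

The boundary map ∂_1: C_1 → C_0 maps an edge to its endpoints' difference, ∂[p,q] = q − p. For instance
  ∂bd = d − b.
The resulting 7×18 matrix has rank 6, and its Smith normal form has invariant factors (1,1,1,1,1,1).

Boundary ∂_2: C_2 → C_1 acts by ∂[p,q,r] = [q,r] − [p,r] + [p,q]. For instance
  ∂acd = cd − ad + ac,
  ∂def = ef − df + de.
The resulting 18×12 matrix has rank 12, and its Smith normal form has invariant factors (1,1,1,1,1,1,1,1,1,1,1,2).

Computing H_k = (kernel of ∂_k) / (image of ∂_{k+1}):

  H_2: rank ker ∂_2 − rank ∂_3 = (12 − 12) − 0 = 0, and there is no ∂_3, so H_2 ≅ 0.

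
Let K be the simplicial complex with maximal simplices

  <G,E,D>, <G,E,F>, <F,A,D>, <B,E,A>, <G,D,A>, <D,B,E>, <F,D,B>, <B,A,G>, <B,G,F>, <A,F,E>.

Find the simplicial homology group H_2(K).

H_2 = 0.

Fix the vertex order A < B < D < E < F < G and write every simplex with vertices in increasing order. Then dim K = 2 and the simplices of K are:

  0-simplices (6): A, B, D, E, F, G
  1-simplices (15): AB, AD, AE, AF, AG, BD, BE, BF, BG, DE, DF, DG, EF, EG, FG
  2-simplices (10): ABE, ABG, ADF, ADG, AEF, BDE, BDF, BFG, DEG, EFG

so the chain groups are C_0 ≅ Z^6, C_1 ≅ Z^15, C_2 ≅ Z^10.

∂_1: C_1 → C_0 sends each edge [p,q] (with p < q) to q − p.
As a 6×15 matrix over Z this has rank 5, with invariant factors (1,1,1,1,1).

Boundary ∂_2: C_2 → C_1 maps a triangle to the signed sum of its edges. For instance
  ∂BDE = DE − BE + BD,
  ∂ADF = DF − AF + AD.
The 15×10 boundary matrix has rank 10 and Smith normal form diag(1,1,1,1,1,1,1,1,1,2).

From H_k ≅ ker(∂_k) / im(∂_{k+1}) we obtain:

  H_2: rank ker ∂_2 − rank ∂_3 = (10 − 10) − 0 = 0, and there is no ∂_3, so H_2 = 0.

(K is a triangulation of the real projective plane RP^2.)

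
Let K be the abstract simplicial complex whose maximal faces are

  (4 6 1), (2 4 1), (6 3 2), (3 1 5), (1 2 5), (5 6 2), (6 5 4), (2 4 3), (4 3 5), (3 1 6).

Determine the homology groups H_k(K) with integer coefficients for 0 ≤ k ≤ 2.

Fix the vertex order 1 < 2 < 3 < 4 < 5 < 6 and write every simplex with vertices in increasing order. Then dim K = 2 and the simplices of K are:

  0-simplices (6): [1], [2], [3], [4], [5], [6]
  1-simplices (15): [1,2], [1,3], [1,4], [1,5], [1,6], [2,3], [2,4], [2,5], [2,6], [3,4], [3,5], [3,6], [4,5], [4,6], [5,6]
  2-simplices (10): [1,2,4], [1,2,5], [1,3,5], [1,3,6], [1,4,6], [2,3,4], [2,3,6], [2,5,6], [3,4,5], [4,5,6]

Hence C_0 ≅ Z^6, C_1 ≅ Z^15, C_2 ≅ Z^10.

Boundary ∂_1: C_1 → C_0 maps an edge to its endpoints' difference, ∂[p,q] = q − p.
This gives a 6×15 integer matrix of rank 5; reducing to Smith normal form yields diagonal entries (1,1,1,1,1).

Boundary ∂_2: C_2 → C_1 acts by ∂[p,q,r] = [q,r] − [p,r] + [p,q]. For instance
  ∂[2,3,6] = [3,6] − [2,6] + [2,3],
  ∂[3,4,5] = [4,5] − [3,5] + [3,4].
As a 15×10 matrix over Z this has rank 10, with invariant factors (1,1,1,1,1,1,1,1,1,2).

Reading off H_k = ker ∂_k / im ∂_{k+1}:

  H_0: rank C_0 − rank ∂_1 = 6 − 5 = 1, and the invariant factors of ∂_1 are all 1, so H_0 = Z.
  H_1: rank ker ∂_1 − rank ∂_2 = (15 − 5) − 10 = 0, and ∂_2 has invariant factor 2 > 1, so H_1 = Z/2Z.
  H_2: rank ker ∂_2 − rank ∂_3 = (10 − 10) − 0 = 0, and there is no ∂_3, so H_2 = 0.

As a check, the Euler characteristic is 6 − 15 + 10 = 1, which agrees with 1 − 0 + 0 = 1.
(K is a triangulation of the real projective plane RP^2.)

H_0 ≅ Z,  H_1 ≅ Z/2Z,  H_2 = 0.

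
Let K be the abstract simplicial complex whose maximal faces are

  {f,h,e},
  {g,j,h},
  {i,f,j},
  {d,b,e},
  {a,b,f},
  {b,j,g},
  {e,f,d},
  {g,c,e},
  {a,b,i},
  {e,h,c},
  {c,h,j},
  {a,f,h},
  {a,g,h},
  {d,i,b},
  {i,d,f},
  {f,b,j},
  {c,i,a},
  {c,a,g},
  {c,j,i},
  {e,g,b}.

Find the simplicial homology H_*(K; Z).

Fix the vertex order a < b < c < d < e < f < g < h < i < j and write every simplex with vertices in increasing order. Then dim K = 2 and the simplices of K are:

  0-simplices (10): a, b, c, d, e, f, g, h, i, j
  1-simplices (30): ab, ac, af, ag, ah, ai, bd, be, bf, bg, bi, bj, ce, cg, ch, ci, cj, de, df, di, ef, eg, eh, fh, fi, fj, gh, gj, hj, ij
  2-simplices (20): abf, abi, acg, aci, afh, agh, bde, bdi, beg, bfj, bgj, ceg, ceh, chj, cij, def, dfi, efh, fij, ghj

giving chain groups C_0 ≅ Z^10, C_1 ≅ Z^30, C_2 ≅ Z^20.

Boundary ∂_1: C_1 → C_0 is given by ∂[p,q] = [q] − [p]. For instance
  ∂hj = j − h.
The resulting 10×30 matrix has rank 9, and its Smith normal form has invariant factors (1,1,1,1,1,1,1,1,1).

Boundary ∂_2: C_2 → C_1 maps a triangle to the signed sum of its edges. For instance
  ∂fij = ij − fj + fi,
  ∂ceg = eg − cg + ce.
The resulting 30×20 matrix has rank 20, and its Smith normal form has invariant factors (1,1,1,1,1,1,1,1,1,1,1,1,1,1,1,1,1,1,1,2).

From H_k ≅ ker(∂_k) / im(∂_{k+1}) we obtain:

  H_0: rank C_0 − rank ∂_1 = 10 − 9 = 1, and the invariant factors of ∂_1 are all 1, so H_0 ≅ Z.
  H_1: rank ker ∂_1 − rank ∂_2 = (30 − 9) − 20 = 1, and ∂_2 has invariant factor 2 > 1, so H_1 ≅ Z ⊕ Z/2.
  H_2: rank ker ∂_2 − rank ∂_3 = (20 − 20) − 0 = 0, and there is no ∂_3, so H_2 ≅ 0.

(K is a triangulation of the Klein bottle.)

H_0 ≅ Z,  H_1 ≅ Z ⊕ Z/2,  H_2 = 0.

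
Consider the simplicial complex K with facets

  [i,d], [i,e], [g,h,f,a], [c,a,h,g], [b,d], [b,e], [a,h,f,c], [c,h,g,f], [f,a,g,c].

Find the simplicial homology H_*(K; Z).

H_0 = Z^2,  H_1 = Z,  H_2 = 0,  H_3 = Z.

We work with the vertex ordering a < b < c < d < e < f < g < h < i. The simplices of K, each written with vertices in increasing order, are:

  0-simplices (9): a, b, c, d, e, f, g, h, i
  1-simplices (14): ac, af, ag, ah, bd, be, cf, cg, ch, di, ei, fg, fh, gh
  2-simplices (10): acf, acg, ach, afg, afh, agh, cfg, cfh, cgh, fgh
  3-simplices (5): acfg, acfh, acgh, afgh, cfgh

giving chain groups C_0 ≅ Z^9, C_1 ≅ Z^14, C_2 ≅ Z^10, C_3 ≅ Z^5.

∂_1: C_1 → C_0 maps an edge to its endpoints' difference, ∂[p,q] = q − p. For instance
  ∂cg = g − c.
The resulting 9×14 matrix has rank 7, and its Smith normal form has invariant factors (1,1,1,1,1,1,1).

∂_2: C_2 → C_1 maps a triangle to the signed sum of its edges. For instance
  ∂afh = fh − ah + af,
  ∂cgh = gh − ch + cg.
The 14×10 boundary matrix has rank 6 and Smith normal form diag(1,1,1,1,1,1).

The boundary map ∂_3: C_3 → C_2 sends each 3-simplex σ to the alternating sum Σ_i (−1)^i (σ with its i-th vertex removed). For instance
  ∂cfgh = fgh − cgh + cfh − cfg,
  ∂acfh = cfh − afh + ach − acf.
This gives a 10×5 integer matrix of rank 4; reducing to Smith normal form yields diagonal entries (1,1,1,1).

Reading off H_k = ker ∂_k / im ∂_{k+1}:

  H_0: rank C_0 − rank ∂_1 = 9 − 7 = 2, and the invariant factors of ∂_1 are all 1, so H_0 ≅ Z^2.
  H_1: rank ker ∂_1 − rank ∂_2 = (14 − 7) − 6 = 1, and the invariant factors of ∂_2 are all 1, so H_1 ≅ Z.
  H_2: rank ker ∂_2 − rank ∂_3 = (10 − 6) − 4 = 0, and the invariant factors of ∂_3 are all 1, so H_2 ≅ 0.
  H_3: rank ker ∂_3 − rank ∂_4 = (5 − 4) − 0 = 1, and there is no ∂_4, so H_3 ≅ Z.

(K is a triangulation of the disjoint union of the circle S^1 and the 3-sphere S^3.)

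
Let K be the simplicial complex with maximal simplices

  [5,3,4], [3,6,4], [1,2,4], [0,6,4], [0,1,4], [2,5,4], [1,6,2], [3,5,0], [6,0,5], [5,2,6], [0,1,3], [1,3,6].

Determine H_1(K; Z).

H_1 = Z/2.

Order the vertices as 0 < 1 < 2 < 3 < 4 < 5 < 6. Listing each simplex with vertices in this order, K has dimension 2 with simplices:

  0-simplices (7): [0], [1], [2], [3], [4], [5], [6]
  1-simplices (18): [0,1], [0,3], [0,4], [0,5], [0,6], [1,2], [1,3], [1,4], [1,6], [2,4], [2,5], [2,6], [3,4], [3,5], [3,6], [4,5], [4,6], [5,6]
  2-simplices (12): [0,1,3], [0,1,4], [0,3,5], [0,4,6], [0,5,6], [1,2,4], [1,2,6], [1,3,6], [2,4,5], [2,5,6], [3,4,5], [3,4,6]

Hence C_0 ≅ Z^7, C_1 ≅ Z^18, C_2 ≅ Z^12.

∂_1: C_1 → C_0 maps an edge to its endpoints' difference, ∂[p,q] = q − p.
The 7×18 boundary matrix has rank 6 and Smith normal form diag(1,1,1,1,1,1).

The boundary map ∂_2: C_2 → C_1 acts by ∂[p,q,r] = [q,r] − [p,r] + [p,q]. For instance
  ∂[2,4,5] = [4,5] − [2,5] + [2,4],
  ∂[1,3,6] = [3,6] − [1,6] + [1,3].
The 18×12 boundary matrix has rank 12 and Smith normal form diag(1,1,1,1,1,1,1,1,1,1,1,2).

Computing H_k = (kernel of ∂_k) / (image of ∂_{k+1}):

  H_1: rank ker ∂_1 − rank ∂_2 = (18 − 6) − 12 = 0, and ∂_2 has invariant factor 2 > 1, so H_1 = Z/2.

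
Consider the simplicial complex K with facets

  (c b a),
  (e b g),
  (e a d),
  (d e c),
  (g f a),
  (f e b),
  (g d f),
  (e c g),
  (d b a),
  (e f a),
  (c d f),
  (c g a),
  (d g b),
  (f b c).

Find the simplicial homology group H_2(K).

H_2 ≅ Z.

Fix the vertex order a < b < c < d < e < f < g and write every simplex with vertices in increasing order. Then dim K = 2 and the simplices of K are:

  0-simplices (7): a, b, c, d, e, f, g
  1-simplices (21): ab, ac, ad, ae, af, ag, bc, bd, be, bf, bg, cd, ce, cf, cg, de, df, dg, ef, eg, fg
  2-simplices (14): abc, abd, acg, ade, aef, afg, bcf, bdg, bef, beg, cde, cdf, ceg, dfg

so the chain groups are C_0 ≅ Z^7, C_1 ≅ Z^21, C_2 ≅ Z^14.

Boundary ∂_1: C_1 → C_0 maps an edge to its endpoints' difference, ∂[p,q] = q − p. For instance
  ∂cf = f − c.
As a 7×21 matrix over Z this has rank 6, with invariant factors (1,1,1,1,1,1).

Boundary ∂_2: C_2 → C_1 maps a triangle to the signed sum of its edges. For instance
  ∂abc = bc − ac + ab,
  ∂abd = bd − ad + ab.
As a 21×14 matrix over Z this has rank 13, with invariant factors (1,1,1,1,1,1,1,1,1,1,1,1,1).

Now H_k = ker ∂_k / im ∂_{k+1}, so:

  H_2: rank ker ∂_2 − rank ∂_3 = (14 − 13) − 0 = 1, and there is no ∂_3, so H_2 = Z.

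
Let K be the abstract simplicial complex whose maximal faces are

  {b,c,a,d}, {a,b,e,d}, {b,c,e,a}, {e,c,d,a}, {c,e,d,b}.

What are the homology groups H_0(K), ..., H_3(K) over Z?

We work with the vertex ordering a < b < c < d < e. The simplices of K, each written with vertices in increasing order, are:

  0-simplices (5): a, b, c, d, e
  1-simplices (10): ab, ac, ad, ae, bc, bd, be, cd, ce, de
  2-simplices (10): abc, abd, abe, acd, ace, ade, bcd, bce, bde, cde
  3-simplices (5): abcd, abce, abde, acde, bcde

giving chain groups C_0 ≅ Z^5, C_1 ≅ Z^10, C_2 ≅ Z^10, C_3 ≅ Z^5.

∂_1: C_1 → C_0 maps an edge to its endpoints' difference, ∂[p,q] = q − p. For instance
  ∂ad = d − a.
The resulting 5×10 matrix has rank 4, and its Smith normal form has invariant factors (1,1,1,1).

The boundary map ∂_2: C_2 → C_1 sends each 2-simplex [p,q,r] to [q,r] − [p,r] + [p,q]. For instance
  ∂ade = de − ae + ad,
  ∂ace = ce − ae + ac.
The 10×10 boundary matrix has rank 6 and Smith normal form diag(1,1,1,1,1,1).

Boundary ∂_3: C_3 → C_2 sends each 3-simplex σ to the alternating sum Σ_i (−1)^i (σ with its i-th vertex removed). For instance
  ∂bcde = cde − bde + bce − bcd,
  ∂acde = cde − ade + ace − acd.
The 10×5 boundary matrix has rank 4 and Smith normal form diag(1,1,1,1).

Now H_k = ker ∂_k / im ∂_{k+1}, so:

  H_0: rank C_0 − rank ∂_1 = 5 − 4 = 1, and the invariant factors of ∂_1 are all 1, so H_0 = Z.
  H_1: rank ker ∂_1 − rank ∂_2 = (10 − 4) − 6 = 0, and the invariant factors of ∂_2 are all 1, so H_1 = 0.
  H_2: rank ker ∂_2 − rank ∂_3 = (10 − 6) − 4 = 0, and the invariant factors of ∂_3 are all 1, so H_2 = 0.
  H_3: rank ker ∂_3 − rank ∂_4 = (5 − 4) − 0 = 1, and there is no ∂_4, so H_3 = Z.

H_0 ≅ Z,  H_1 = 0,  H_2 = 0,  H_3 ≅ Z.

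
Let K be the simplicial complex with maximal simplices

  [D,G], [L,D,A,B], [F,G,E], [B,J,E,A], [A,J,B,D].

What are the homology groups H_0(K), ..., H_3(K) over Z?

We work with the vertex ordering A < B < D < E < F < G < J < L. The simplices of K, each written with vertices in increasing order, are:

  0-simplices (8): A, B, D, E, F, G, J, L
  1-simplices (16): AB, AD, AE, AJ, AL, BD, BE, BJ, BL, DG, DJ, DL, EF, EG, EJ, FG
  2-simplices (11): ABD, ABE, ABJ, ABL, ADJ, ADL, AEJ, BDJ, BDL, BEJ, EFG
  3-simplices (3): ABDJ, ABDL, ABEJ

so the chain groups are C_0 ≅ Z^8, C_1 ≅ Z^16, C_2 ≅ Z^11, C_3 ≅ Z^3.

Boundary ∂_1: C_1 → C_0 is given by ∂[p,q] = [q] − [p].
The resulting 8×16 matrix has rank 7, and its Smith normal form has invariant factors (1,1,1,1,1,1,1).

The boundary map ∂_2: C_2 → C_1 sends each 2-simplex [p,q,r] to [q,r] − [p,r] + [p,q]. For instance
  ∂ADJ = DJ − AJ + AD,
  ∂ABD = BD − AD + AB.
As a 16×11 matrix over Z this has rank 8, with invariant factors (1,1,1,1,1,1,1,1).

∂_3: C_3 → C_2 sends each 3-simplex σ to the alternating sum Σ_i (−1)^i (σ with its i-th vertex removed). For instance
  ∂ABDJ = BDJ − ADJ + ABJ − ABD,
  ∂ABDL = BDL − ADL + ABL − ABD.
As a 11×3 matrix over Z this has rank 3, with invariant factors (1,1,1).

Reading off H_k = ker ∂_k / im ∂_{k+1}:

  H_0: rank C_0 − rank ∂_1 = 8 − 7 = 1, and the invariant factors of ∂_1 are all 1, so H_0 ≅ Z.
  H_1: rank ker ∂_1 − rank ∂_2 = (16 − 7) − 8 = 1, and the invariant factors of ∂_2 are all 1, so H_1 ≅ Z.
  H_2: rank ker ∂_2 − rank ∂_3 = (11 − 8) − 3 = 0, and the invariant factors of ∂_3 are all 1, so H_2 ≅ 0.
  H_3: rank ker ∂_3 − rank ∂_4 = (3 − 3) − 0 = 0, and there is no ∂_4, so H_3 ≅ 0.

As a check, the Euler characteristic is 8 − 16 + 11 − 3 = 0, which agrees with 1 − 1 + 0 − 0 = 0.

H_0 ≅ Z,  H_1 ≅ Z,  H_2 = 0,  H_3 = 0.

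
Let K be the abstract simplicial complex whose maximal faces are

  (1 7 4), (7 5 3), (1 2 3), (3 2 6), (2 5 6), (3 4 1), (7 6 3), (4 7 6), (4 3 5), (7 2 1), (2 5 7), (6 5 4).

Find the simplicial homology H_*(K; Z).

H_0 ≅ Z,  H_1 ≅ Z/2,  H_2 = 0.

We work with the vertex ordering 1 < 2 < 3 < 4 < 5 < 6 < 7. The simplices of K, each written with vertices in increasing order, are:

  0-simplices (7): [1], [2], [3], [4], [5], [6], [7]
  1-simplices (18): [1,2], [1,3], [1,4], [1,7], [2,3], [2,5], [2,6], [2,7], [3,4], [3,5], [3,6], [3,7], [4,5], [4,6], [4,7], [5,6], [5,7], [6,7]
  2-simplices (12): [1,2,3], [1,2,7], [1,3,4], [1,4,7], [2,3,6], [2,5,6], [2,5,7], [3,4,5], [3,5,7], [3,6,7], [4,5,6], [4,6,7]

Hence C_0 ≅ Z^7, C_1 ≅ Z^18, C_2 ≅ Z^12.

The boundary map ∂_1: C_1 → C_0 is given by ∂[p,q] = [q] − [p].
The resulting 7×18 matrix has rank 6, and its Smith normal form has invariant factors (1,1,1,1,1,1).

The boundary map ∂_2: C_2 → C_1 maps a triangle to the signed sum of its edges. For instance
  ∂[2,5,7] = [5,7] − [2,7] + [2,5],
  ∂[3,6,7] = [6,7] − [3,7] + [3,6].
As a 18×12 matrix over Z this has rank 12, with invariant factors (1,1,1,1,1,1,1,1,1,1,1,2).

Computing H_k = (kernel of ∂_k) / (image of ∂_{k+1}):

  H_0: rank C_0 − rank ∂_1 = 7 − 6 = 1, and the invariant factors of ∂_1 are all 1, so H_0 ≅ Z.
  H_1: rank ker ∂_1 − rank ∂_2 = (18 − 6) − 12 = 0, and ∂_2 has invariant factor 2 > 1, so H_1 ≅ Z/2.
  H_2: rank ker ∂_2 − rank ∂_3 = (12 − 12) − 0 = 0, and there is no ∂_3, so H_2 ≅ 0.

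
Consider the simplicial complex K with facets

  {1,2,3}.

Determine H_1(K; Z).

H_1 = 0.

Order the vertices as 1 < 2 < 3. Listing each simplex with vertices in this order, K has dimension 2 with simplices:

  0-simplices (3): [1], [2], [3]
  1-simplices (3): [1,2], [1,3], [2,3]
  2-simplices (1): [1,2,3]

Hence C_0 ≅ Z^3, C_1 ≅ Z^3, C_2 ≅ Z^1.

The boundary map ∂_1: C_1 → C_0 sends each edge [p,q] (with p < q) to q − p.
The 3×3 boundary matrix has rank 2 and Smith normal form diag(1,1).

Boundary ∂_2: C_2 → C_1 sends each 2-simplex [p,q,r] to [q,r] − [p,r] + [p,q]. For instance
  ∂[1,2,3] = [2,3] − [1,3] + [1,2].
The resulting 3×1 matrix has rank 1, and its Smith normal form has invariant factors (1).

Now H_k = ker ∂_k / im ∂_{k+1}, so:

  H_1: rank ker ∂_1 − rank ∂_2 = (3 − 2) − 1 = 0, and the invariant factors of ∂_2 are all 1, so H_1 ≅ 0.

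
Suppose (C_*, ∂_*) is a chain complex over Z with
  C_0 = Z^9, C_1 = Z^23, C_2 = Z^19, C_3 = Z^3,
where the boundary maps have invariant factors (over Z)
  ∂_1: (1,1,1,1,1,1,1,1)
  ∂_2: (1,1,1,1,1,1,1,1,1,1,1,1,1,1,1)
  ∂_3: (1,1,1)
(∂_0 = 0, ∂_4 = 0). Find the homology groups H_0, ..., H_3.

H_0 ≅ Z,  H_1 = 0,  H_2 ≅ Z,  H_3 = 0.

H_0: b_0 = 9 − 0 − 8 = 1; torsion from ∂_1 factors > 1: none. So H_0 ≅ Z.
H_1: b_1 = 23 − 8 − 15 = 0; torsion from ∂_2 factors > 1: none. So H_1 ≅ 0.
H_2: b_2 = 19 − 15 − 3 = 1; torsion from ∂_3 factors > 1: none. So H_2 ≅ Z.
H_3: b_3 = 3 − 3 − 0 = 0; torsion from ∂_4 factors > 1: none. So H_3 ≅ 0.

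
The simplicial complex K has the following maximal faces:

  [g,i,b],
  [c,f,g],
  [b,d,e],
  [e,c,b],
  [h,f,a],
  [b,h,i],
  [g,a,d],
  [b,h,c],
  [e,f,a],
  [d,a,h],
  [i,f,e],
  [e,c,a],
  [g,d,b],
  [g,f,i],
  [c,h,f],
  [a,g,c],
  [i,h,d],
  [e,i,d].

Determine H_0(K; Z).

H_0 = Z.

K has 9 vertices, 27 edges, 18 triangles.
rank ∂_0 = 0, rank ∂_1 = 8 ⇒ b_0 = 9 − 0 − 8 = 1; all invariant factors of ∂_1 are 1 so no torsion. So H_0 = Z.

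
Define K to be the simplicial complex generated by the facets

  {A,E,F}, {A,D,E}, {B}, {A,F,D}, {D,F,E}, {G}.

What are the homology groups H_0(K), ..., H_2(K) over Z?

H_0 = Z^3,  H_1 = 0,  H_2 = Z.

We work with the vertex ordering A < B < D < E < F < G. The simplices of K, each written with vertices in increasing order, are:

  0-simplices (6): A, B, D, E, F, G
  1-simplices (6): AD, AE, AF, DE, DF, EF
  2-simplices (4): ADE, ADF, AEF, DEF

giving chain groups C_0 ≅ Z^6, C_1 ≅ Z^6, C_2 ≅ Z^4.

The boundary map ∂_1: C_1 → C_0 maps an edge to its endpoints' difference, ∂[p,q] = q − p.
The resulting 6×6 matrix has rank 3, and its Smith normal form has invariant factors (1,1,1).

∂_2: C_2 → C_1 acts by ∂[p,q,r] = [q,r] − [p,r] + [p,q]. For instance
  ∂ADF = DF − AF + AD,
  ∂AEF = EF − AF + AE.
The 6×4 boundary matrix has rank 3 and Smith normal form diag(1,1,1).

Computing H_k = (kernel of ∂_k) / (image of ∂_{k+1}):

  H_0: rank C_0 − rank ∂_1 = 6 − 3 = 3, and the invariant factors of ∂_1 are all 1, so H_0 ≅ Z^3.
  H_1: rank ker ∂_1 − rank ∂_2 = (6 − 3) − 3 = 0, and the invariant factors of ∂_2 are all 1, so H_1 ≅ 0.
  H_2: rank ker ∂_2 − rank ∂_3 = (4 − 3) − 0 = 1, and there is no ∂_3, so H_2 ≅ Z.

As a check, the Euler characteristic is 6 − 6 + 4 = 4, which agrees with 3 − 0 + 1 = 4.
(K is a triangulation of the disjoint union of the 2-sphere S^2 and a set of 2 points.)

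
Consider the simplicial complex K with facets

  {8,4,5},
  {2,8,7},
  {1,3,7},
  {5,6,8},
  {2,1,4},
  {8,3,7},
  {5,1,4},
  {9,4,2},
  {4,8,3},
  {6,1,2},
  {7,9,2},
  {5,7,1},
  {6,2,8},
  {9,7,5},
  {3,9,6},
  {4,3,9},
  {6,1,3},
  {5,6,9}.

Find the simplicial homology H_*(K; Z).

We work with the vertex ordering 1 < 2 < 3 < 4 < 5 < 6 < 7 < 8 < 9. The simplices of K, each written with vertices in increasing order, are:

  0-simplices (9): [1], [2], [3], [4], [5], [6], [7], [8], [9]
  1-simplices (27): (27 of them)
  2-simplices (18): [1,2,4], [1,2,6], [1,3,6], [1,3,7], [1,4,5], [1,5,7], [2,4,9], [2,6,8], [2,7,8], [2,7,9], [3,4,8], [3,4,9], [3,6,9], [3,7,8], [4,5,8], [5,6,8], [5,6,9], [5,7,9]

so the chain groups are C_0 ≅ Z^9, C_1 ≅ Z^27, C_2 ≅ Z^18.

The boundary map ∂_1: C_1 → C_0 sends each edge [p,q] (with p < q) to q − p. For instance
  ∂[1,5] = [5] − [1].
The 9×27 boundary matrix has rank 8 and Smith normal form diag(1,1,1,1,1,1,1,1).

Boundary ∂_2: C_2 → C_1 maps a triangle to the signed sum of its edges. For instance
  ∂[5,7,9] = [7,9] − [5,9] + [5,7],
  ∂[5,6,8] = [6,8] − [5,8] + [5,6].
As a 27×18 matrix over Z this has rank 17, with invariant factors (1,1,1,1,1,1,1,1,1,1,1,1,1,1,1,1,1).

Now H_k = ker ∂_k / im ∂_{k+1}, so:

  H_0: rank C_0 − rank ∂_1 = 9 − 8 = 1, and the invariant factors of ∂_1 are all 1, so H_0 ≅ Z.
  H_1: rank ker ∂_1 − rank ∂_2 = (27 − 8) − 17 = 2, and the invariant factors of ∂_2 are all 1, so H_1 ≅ Z^2.
  H_2: rank ker ∂_2 − rank ∂_3 = (18 − 17) − 0 = 1, and there is no ∂_3, so H_2 ≅ Z.

As a check, the Euler characteristic is 9 − 27 + 18 = 0, which agrees with 1 − 2 + 1 = 0.

H_0 ≅ Z,  H_1 ≅ Z^2,  H_2 ≅ Z.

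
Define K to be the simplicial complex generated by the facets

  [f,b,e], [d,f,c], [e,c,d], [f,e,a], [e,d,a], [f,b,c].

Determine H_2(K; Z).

H_2 ≅ 0.

Fix the vertex order a < b < c < d < e < f and write every simplex with vertices in increasing order. Then dim K = 2 and the simplices of K are:

  0-simplices (6): a, b, c, d, e, f
  1-simplices (12): ad, ae, af, bc, be, bf, cd, ce, cf, de, df, ef
  2-simplices (6): ade, aef, bcf, bef, cde, cdf

so the chain groups are C_0 ≅ Z^6, C_1 ≅ Z^12, C_2 ≅ Z^6.

Boundary ∂_1: C_1 → C_0 sends each edge [p,q] (with p < q) to q − p.
The 6×12 boundary matrix has rank 5 and Smith normal form diag(1,1,1,1,1).

The boundary map ∂_2: C_2 → C_1 sends each 2-simplex [p,q,r] to [q,r] − [p,r] + [p,q]. For instance
  ∂bef = ef − bf + be,
  ∂ade = de − ae + ad.
This gives a 12×6 integer matrix of rank 6; reducing to Smith normal form yields diagonal entries (1,1,1,1,1,1).

Computing H_k = (kernel of ∂_k) / (image of ∂_{k+1}):

  H_2: rank ker ∂_2 − rank ∂_3 = (6 − 6) − 0 = 0, and there is no ∂_3, so H_2 = 0.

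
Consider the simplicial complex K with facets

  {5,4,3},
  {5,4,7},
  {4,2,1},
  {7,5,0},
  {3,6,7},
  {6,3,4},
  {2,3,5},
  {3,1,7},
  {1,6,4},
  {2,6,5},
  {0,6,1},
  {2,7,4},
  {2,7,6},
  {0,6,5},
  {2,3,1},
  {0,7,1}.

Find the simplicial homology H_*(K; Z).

H_0 ≅ Z,  H_1 ≅ Z^2,  H_2 ≅ Z.

We work with the vertex ordering 0 < 1 < 2 < 3 < 4 < 5 < 6 < 7. The simplices of K, each written with vertices in increasing order, are:

  0-simplices (8): [0], [1], [2], [3], [4], [5], [6], [7]
  1-simplices (24): (24 of them)
  2-simplices (16): [0,1,6], [0,1,7], [0,5,6], [0,5,7], [1,2,3], [1,2,4], [1,3,7], [1,4,6], [2,3,5], [2,4,7], [2,5,6], [2,6,7], [3,4,5], [3,4,6], [3,6,7], [4,5,7]

so the chain groups are C_0 ≅ Z^8, C_1 ≅ Z^24, C_2 ≅ Z^16.

The boundary map ∂_1: C_1 → C_0 is given by ∂[p,q] = [q] − [p]. For instance
  ∂[0,1] = [1] − [0].
The 8×24 boundary matrix has rank 7 and Smith normal form diag(1,1,1,1,1,1,1).

Boundary ∂_2: C_2 → C_1 acts by ∂[p,q,r] = [q,r] − [p,r] + [p,q]. For instance
  ∂[4,5,7] = [5,7] − [4,7] + [4,5],
  ∂[0,5,6] = [5,6] − [0,6] + [0,5].
The resulting 24×16 matrix has rank 15, and its Smith normal form has invariant factors (1,1,1,1,1,1,1,1,1,1,1,1,1,1,1).

From H_k ≅ ker(∂_k) / im(∂_{k+1}) we obtain:

  H_0: rank C_0 − rank ∂_1 = 8 − 7 = 1, and the invariant factors of ∂_1 are all 1, so H_0 = Z.
  H_1: rank ker ∂_1 − rank ∂_2 = (24 − 7) − 15 = 2, and the invariant factors of ∂_2 are all 1, so H_1 = Z^2.
  H_2: rank ker ∂_2 − rank ∂_3 = (16 − 15) − 0 = 1, and there is no ∂_3, so H_2 = Z.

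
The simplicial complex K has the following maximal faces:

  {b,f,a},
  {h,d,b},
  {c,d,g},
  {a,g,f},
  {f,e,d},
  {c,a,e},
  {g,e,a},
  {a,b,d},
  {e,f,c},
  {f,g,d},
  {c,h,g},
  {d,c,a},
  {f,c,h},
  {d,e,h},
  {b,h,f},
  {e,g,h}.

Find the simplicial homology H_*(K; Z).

Order the vertices as a < b < c < d < e < f < g < h. Listing each simplex with vertices in this order, K has dimension 2 with simplices:

  0-simplices (8): a, b, c, d, e, f, g, h
  1-simplices (24): ab, ac, ad, ae, af, ag, bd, bf, bh, cd, ce, cf, cg, ch, de, df, dg, dh, ef, eg, eh, fg, fh, gh
  2-simplices (16): abd, abf, acd, ace, aeg, afg, bdh, bfh, cdg, cef, cfh, cgh, def, deh, dfg, egh

so the chain groups are C_0 ≅ Z^8, C_1 ≅ Z^24, C_2 ≅ Z^16.

∂_1: C_1 → C_0 is given by ∂[p,q] = [q] − [p]. For instance
  ∂gh = h − g.
This gives a 8×24 integer matrix of rank 7; reducing to Smith normal form yields diagonal entries (1,1,1,1,1,1,1).

Boundary ∂_2: C_2 → C_1 maps a triangle to the signed sum of its edges. For instance
  ∂egh = gh − eh + eg,
  ∂def = ef − df + de.
As a 24×16 matrix over Z this has rank 15, with invariant factors (1,1,1,1,1,1,1,1,1,1,1,1,1,1,1).

Reading off H_k = ker ∂_k / im ∂_{k+1}:

  H_0: rank C_0 − rank ∂_1 = 8 − 7 = 1, and the invariant factors of ∂_1 are all 1, so H_0 = Z.
  H_1: rank ker ∂_1 − rank ∂_2 = (24 − 7) − 15 = 2, and the invariant factors of ∂_2 are all 1, so H_1 = Z^2.
  H_2: rank ker ∂_2 − rank ∂_3 = (16 − 15) − 0 = 1, and there is no ∂_3, so H_2 = Z.

As a check, the Euler characteristic is 8 − 24 + 16 = 0, which agrees with 1 − 2 + 1 = 0.

H_0 = Z,  H_1 = Z^2,  H_2 = Z.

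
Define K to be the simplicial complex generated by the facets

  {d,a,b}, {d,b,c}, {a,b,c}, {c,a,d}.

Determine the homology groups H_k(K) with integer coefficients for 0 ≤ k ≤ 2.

Order the vertices as a < b < c < d. Listing each simplex with vertices in this order, K has dimension 2 with simplices:

  0-simplices (4): a, b, c, d
  1-simplices (6): ab, ac, ad, bc, bd, cd
  2-simplices (4): abc, abd, acd, bcd

Hence C_0 ≅ Z^4, C_1 ≅ Z^6, C_2 ≅ Z^4.

∂_1: C_1 → C_0 maps an edge to its endpoints' difference, ∂[p,q] = q − p. For instance
  ∂ad = d − a.
As a 4×6 matrix over Z this has rank 3, with invariant factors (1,1,1).

∂_2: C_2 → C_1 acts by ∂[p,q,r] = [q,r] − [p,r] + [p,q]. For instance
  ∂bcd = cd − bd + bc,
  ∂abc = bc − ac + ab.
The resulting 6×4 matrix has rank 3, and its Smith normal form has invariant factors (1,1,1).

Reading off H_k = ker ∂_k / im ∂_{k+1}:

  H_0: rank C_0 − rank ∂_1 = 4 − 3 = 1, and the invariant factors of ∂_1 are all 1, so H_0 = Z.
  H_1: rank ker ∂_1 − rank ∂_2 = (6 − 3) − 3 = 0, and the invariant factors of ∂_2 are all 1, so H_1 = 0.
  H_2: rank ker ∂_2 − rank ∂_3 = (4 − 3) − 0 = 1, and there is no ∂_3, so H_2 = Z.

H_0 = Z,  H_1 = 0,  H_2 = Z.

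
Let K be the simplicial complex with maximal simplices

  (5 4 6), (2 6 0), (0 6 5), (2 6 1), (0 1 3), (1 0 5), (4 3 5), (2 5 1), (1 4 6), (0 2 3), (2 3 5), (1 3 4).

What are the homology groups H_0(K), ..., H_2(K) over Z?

H_0 ≅ Z,  H_1 ≅ Z/2Z,  H_2 = 0.

Order the vertices as 0 < 1 < 2 < 3 < 4 < 5 < 6. Listing each simplex with vertices in this order, K has dimension 2 with simplices:

  0-simplices (7): [0], [1], [2], [3], [4], [5], [6]
  1-simplices (18): [0,1], [0,2], [0,3], [0,5], [0,6], [1,2], [1,3], [1,4], [1,5], [1,6], [2,3], [2,5], [2,6], [3,4], [3,5], [4,5], [4,6], [5,6]
  2-simplices (12): [0,1,3], [0,1,5], [0,2,3], [0,2,6], [0,5,6], [1,2,5], [1,2,6], [1,3,4], [1,4,6], [2,3,5], [3,4,5], [4,5,6]

so the chain groups are C_0 ≅ Z^7, C_1 ≅ Z^18, C_2 ≅ Z^12.

Boundary ∂_1: C_1 → C_0 sends each edge [p,q] (with p < q) to q − p. For instance
  ∂[0,6] = [6] − [0].
This gives a 7×18 integer matrix of rank 6; reducing to Smith normal form yields diagonal entries (1,1,1,1,1,1).

Boundary ∂_2: C_2 → C_1 acts by ∂[p,q,r] = [q,r] − [p,r] + [p,q]. For instance
  ∂[4,5,6] = [5,6] − [4,6] + [4,5],
  ∂[3,4,5] = [4,5] − [3,5] + [3,4].
As a 18×12 matrix over Z this has rank 12, with invariant factors (1,1,1,1,1,1,1,1,1,1,1,2).

From H_k ≅ ker(∂_k) / im(∂_{k+1}) we obtain:

  H_0: rank C_0 − rank ∂_1 = 7 − 6 = 1, and the invariant factors of ∂_1 are all 1, so H_0 = Z.
  H_1: rank ker ∂_1 − rank ∂_2 = (18 − 6) − 12 = 0, and ∂_2 has invariant factor 2 > 1, so H_1 = Z/2Z.
  H_2: rank ker ∂_2 − rank ∂_3 = (12 − 12) − 0 = 0, and there is no ∂_3, so H_2 = 0.

As a check, the Euler characteristic is 7 − 18 + 12 = 1, which agrees with 1 − 0 + 0 = 1.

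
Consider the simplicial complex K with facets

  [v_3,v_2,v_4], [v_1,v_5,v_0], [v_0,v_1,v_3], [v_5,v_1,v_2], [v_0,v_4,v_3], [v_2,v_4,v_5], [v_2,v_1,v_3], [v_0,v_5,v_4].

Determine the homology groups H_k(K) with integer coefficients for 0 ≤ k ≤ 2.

H_0 = Z,  H_1 = 0,  H_2 = Z.

Fix the vertex order v_0 < v_1 < v_2 < v_3 < v_4 < v_5 and write every simplex with vertices in increasing order. Then dim K = 2 and the simplices of K are:

  0-simplices (6): [v_0], [v_1], [v_2], [v_3], [v_4], [v_5]
  1-simplices (12): [v_0,v_1], [v_0,v_3], [v_0,v_4], [v_0,v_5], [v_1,v_2], [v_1,v_3], [v_1,v_5], [v_2,v_3], [v_2,v_4], [v_2,v_5], [v_3,v_4], [v_4,v_5]
  2-simplices (8): [v_0,v_1,v_3], [v_0,v_1,v_5], [v_0,v_3,v_4], [v_0,v_4,v_5], [v_1,v_2,v_3], [v_1,v_2,v_5], [v_2,v_3,v_4], [v_2,v_4,v_5]

so the chain groups are C_0 ≅ Z^6, C_1 ≅ Z^12, C_2 ≅ Z^8.

The boundary map ∂_1: C_1 → C_0 is given by ∂[p,q] = [q] − [p].
The 6×12 boundary matrix has rank 5 and Smith normal form diag(1,1,1,1,1).

∂_2: C_2 → C_1 maps a triangle to the signed sum of its edges. For instance
  ∂[v_0,v_1,v_3] = [v_1,v_3] − [v_0,v_3] + [v_0,v_1],
  ∂[v_2,v_4,v_5] = [v_4,v_5] − [v_2,v_5] + [v_2,v_4].
The 12×8 boundary matrix has rank 7 and Smith normal form diag(1,1,1,1,1,1,1).

Now H_k = ker ∂_k / im ∂_{k+1}, so:

  H_0: rank C_0 − rank ∂_1 = 6 − 5 = 1, and the invariant factors of ∂_1 are all 1, so H_0 ≅ Z.
  H_1: rank ker ∂_1 − rank ∂_2 = (12 − 5) − 7 = 0, and the invariant factors of ∂_2 are all 1, so H_1 ≅ 0.
  H_2: rank ker ∂_2 − rank ∂_3 = (8 − 7) − 0 = 1, and there is no ∂_3, so H_2 ≅ Z.

(K is a triangulation of the 2-sphere S^2.)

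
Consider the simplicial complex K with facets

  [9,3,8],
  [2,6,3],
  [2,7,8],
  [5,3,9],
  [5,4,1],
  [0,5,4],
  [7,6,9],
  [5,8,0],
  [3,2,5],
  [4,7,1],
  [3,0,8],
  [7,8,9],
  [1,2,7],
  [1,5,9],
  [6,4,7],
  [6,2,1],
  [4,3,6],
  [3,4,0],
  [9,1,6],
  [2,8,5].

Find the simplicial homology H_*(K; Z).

Take the total order 0 < 1 < 2 < 3 < 4 < 5 < 6 < 7 < 8 < 9 on the vertex set. Then K (dimension 2) consists of the simplices:

  0-simplices (10): [0], [1], [2], [3], [4], [5], [6], [7], [8], [9]
  1-simplices (30): (30 of them)
  2-simplices (20): (20 of them)

so the chain groups are C_0 ≅ Z^10, C_1 ≅ Z^30, C_2 ≅ Z^20.

The boundary map ∂_1: C_1 → C_0 is given by ∂[p,q] = [q] − [p]. For instance
  ∂[4,6] = [6] − [4].
The 10×30 boundary matrix has rank 9 and Smith normal form diag(1,1,1,1,1,1,1,1,1).

∂_2: C_2 → C_1 acts by ∂[p,q,r] = [q,r] − [p,r] + [p,q]. For instance
  ∂[1,4,5] = [4,5] − [1,5] + [1,4],
  ∂[3,8,9] = [8,9] − [3,9] + [3,8].
The resulting 30×20 matrix has rank 20, and its Smith normal form has invariant factors (1,1,1,1,1,1,1,1,1,1,1,1,1,1,1,1,1,1,1,2).

From H_k ≅ ker(∂_k) / im(∂_{k+1}) we obtain:

  H_0: rank C_0 − rank ∂_1 = 10 − 9 = 1, and the invariant factors of ∂_1 are all 1, so H_0 ≅ Z.
  H_1: rank ker ∂_1 − rank ∂_2 = (30 − 9) − 20 = 1, and ∂_2 has invariant factor 2 > 1, so H_1 ≅ Z ⊕ Z/2Z.
  H_2: rank ker ∂_2 − rank ∂_3 = (20 − 20) − 0 = 0, and there is no ∂_3, so H_2 ≅ 0.

H_0 ≅ Z,  H_1 ≅ Z ⊕ Z/2Z,  H_2 = 0.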